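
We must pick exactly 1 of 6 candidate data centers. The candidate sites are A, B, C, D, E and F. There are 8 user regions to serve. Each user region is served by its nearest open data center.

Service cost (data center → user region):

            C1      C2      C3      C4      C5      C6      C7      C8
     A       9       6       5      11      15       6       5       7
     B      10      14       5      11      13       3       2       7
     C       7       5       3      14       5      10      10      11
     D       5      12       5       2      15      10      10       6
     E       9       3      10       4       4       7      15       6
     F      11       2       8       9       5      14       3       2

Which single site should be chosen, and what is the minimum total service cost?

With exactly 1 open, each user region uses its cheapest among the chosen.
{F}: C1→F 11, C2→F 2, C3→F 8, C4→F 9, C5→F 5, C6→F 14, C7→F 3, C8→F 2. Service cost 54.
{E}: service cost 58
{A}: service cost 64
Among all 6 size-1 choices, {F} is lowest.

Choose F only; total service cost 54.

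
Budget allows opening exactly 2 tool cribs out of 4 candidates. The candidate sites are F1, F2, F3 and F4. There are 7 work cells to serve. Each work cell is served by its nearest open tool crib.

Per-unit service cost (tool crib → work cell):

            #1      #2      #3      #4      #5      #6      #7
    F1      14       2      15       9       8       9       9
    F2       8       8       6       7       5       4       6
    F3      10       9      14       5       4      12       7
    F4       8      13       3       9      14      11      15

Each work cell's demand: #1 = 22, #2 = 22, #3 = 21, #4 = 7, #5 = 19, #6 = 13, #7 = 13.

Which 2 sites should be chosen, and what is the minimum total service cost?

With exactly 2 open, each work cell uses its cheapest among the chosen.
{F1, F2}: #1→F2 8·22=176, #2→F1 2·22=44, #3→F2 6·21=126, #4→F2 7·7=49, #5→F2 5·19=95, #6→F2 4·13=52, #7→F2 6·13=78. Service cost 620.
{F2, F4}: service cost 689
{F2, F3}: service cost 719
Among all 6 size-2 choices, {F1, F2} is lowest.

Choose F1 and F2; total service cost 620.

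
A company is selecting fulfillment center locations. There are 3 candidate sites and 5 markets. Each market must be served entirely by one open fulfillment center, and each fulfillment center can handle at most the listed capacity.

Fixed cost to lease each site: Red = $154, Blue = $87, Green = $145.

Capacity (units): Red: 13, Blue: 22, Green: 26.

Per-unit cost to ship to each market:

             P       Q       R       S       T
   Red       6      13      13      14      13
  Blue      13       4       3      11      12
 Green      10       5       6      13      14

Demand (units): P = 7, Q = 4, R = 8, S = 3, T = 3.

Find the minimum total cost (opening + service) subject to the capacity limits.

Open {Green}: P→Green 10·7=70, Q→Green 5·4=20, R→Green 6·8=48, S→Green 13·3=39, T→Green 14·3=42.
Loads: Green carries 25/26. Service 219; fixed 145; total 364.
Next best feasible plan costs 392.

Minimum total cost: 364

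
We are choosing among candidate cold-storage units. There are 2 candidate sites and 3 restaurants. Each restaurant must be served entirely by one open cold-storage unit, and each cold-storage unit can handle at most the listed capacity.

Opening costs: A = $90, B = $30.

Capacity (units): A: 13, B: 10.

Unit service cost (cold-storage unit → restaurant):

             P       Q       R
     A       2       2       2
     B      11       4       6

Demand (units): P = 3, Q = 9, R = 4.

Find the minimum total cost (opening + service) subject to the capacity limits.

Open {A, B}: P→A 2·3=6, Q→A 2·9=18, R→B 6·4=24.
Loads: A carries 12/13, B carries 4/10. Service 48; fixed 120; total 168.
Next best feasible plan costs 170.

Minimum total cost: 168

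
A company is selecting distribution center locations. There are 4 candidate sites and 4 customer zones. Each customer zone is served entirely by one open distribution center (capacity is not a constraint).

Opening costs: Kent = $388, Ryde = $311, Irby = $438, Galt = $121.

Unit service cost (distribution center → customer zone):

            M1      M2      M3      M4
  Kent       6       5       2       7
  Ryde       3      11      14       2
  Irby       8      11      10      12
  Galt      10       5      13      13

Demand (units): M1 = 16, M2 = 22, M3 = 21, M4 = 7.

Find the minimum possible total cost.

Minimum total cost: 685

For any fixed open set, each customer zone goes to its cheapest open site; total = fixed + service.
{Kent}: M1→Kent 6·16=96, M2→Kent 5·22=110, M3→Kent 2·21=42, M4→Kent 7·7=49. Service 297; fixed 388; total 685.
{Galt}: service 634 + fixed 121 = 755
{Kent, Galt}: M1→Kent 6·16=96, M2→Kent 5·22=110, M3→Kent 2·21=42, M4→Kent 7·7=49. Service 297; fixed 509; total 806.
{Kent, Ryde, Irby, Galt}: M1→Ryde 3·16=48, M2→Kent 5·22=110, M3→Kent 2·21=42, M4→Ryde 2·7=14. Service 214; fixed 1258; total 1472.
(All 15 nonempty subsets were checked; Kent only is lowest.)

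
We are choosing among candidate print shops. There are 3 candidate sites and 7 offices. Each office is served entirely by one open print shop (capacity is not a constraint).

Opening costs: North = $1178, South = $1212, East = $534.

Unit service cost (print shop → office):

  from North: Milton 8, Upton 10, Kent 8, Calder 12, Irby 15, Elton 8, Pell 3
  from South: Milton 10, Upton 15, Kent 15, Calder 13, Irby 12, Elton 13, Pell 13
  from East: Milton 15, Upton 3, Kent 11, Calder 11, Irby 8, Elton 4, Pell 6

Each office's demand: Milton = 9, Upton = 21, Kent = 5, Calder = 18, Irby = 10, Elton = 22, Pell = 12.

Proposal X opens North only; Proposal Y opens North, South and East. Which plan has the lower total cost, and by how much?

Proposal X: {North}: Milton→North 8·9=72, Upton→North 10·21=210, Kent→North 8·5=40, Calder→North 12·18=216, Irby→North 15·10=150, Elton→North 8·22=176, Pell→North 3·12=36. Service 900; fixed 1178; total 2078.
Proposal Y: {North, South, East}: Milton→North 8·9=72, Upton→East 3·21=63, Kent→North 8·5=40, Calder→East 11·18=198, Irby→East 8·10=80, Elton→East 4·22=88, Pell→North 3·12=36. Service 577; fixed 2924; total 3501.
Difference: |2078 − 3501| = 1423.

Proposal X is cheaper by 1423.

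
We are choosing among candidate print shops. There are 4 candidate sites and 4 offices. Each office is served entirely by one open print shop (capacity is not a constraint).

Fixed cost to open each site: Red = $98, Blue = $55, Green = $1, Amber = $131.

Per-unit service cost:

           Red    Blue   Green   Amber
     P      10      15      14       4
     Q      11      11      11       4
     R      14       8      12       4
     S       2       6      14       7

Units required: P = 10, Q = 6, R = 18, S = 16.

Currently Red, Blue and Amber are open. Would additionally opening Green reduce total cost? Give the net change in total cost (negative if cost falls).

No — net change +1 (cost rises by 1).

Current service cost with {Red, Blue, Amber}: 168.
Adding Green: each office re-picks its cheapest; new service cost 168, saving 0.
Extra fixed cost: 1. Net change = 1 − 0 = 1.
(Totals: 452 → 453.)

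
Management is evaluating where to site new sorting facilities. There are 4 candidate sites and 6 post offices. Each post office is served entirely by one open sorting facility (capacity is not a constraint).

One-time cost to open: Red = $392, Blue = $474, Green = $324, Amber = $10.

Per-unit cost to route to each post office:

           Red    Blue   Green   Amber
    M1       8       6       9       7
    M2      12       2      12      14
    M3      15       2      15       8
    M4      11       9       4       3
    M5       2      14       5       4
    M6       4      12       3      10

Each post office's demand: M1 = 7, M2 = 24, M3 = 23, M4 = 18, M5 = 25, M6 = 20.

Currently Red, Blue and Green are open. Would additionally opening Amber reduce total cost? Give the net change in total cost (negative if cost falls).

Yes — net change −8 (cost falls by 8).

Current service cost with {Red, Blue, Green}: 318.
Adding Amber: each post office re-picks its cheapest; new service cost 300, saving 18.
Extra fixed cost: 10. Net change = 10 − 18 = -8.
(Totals: 1508 → 1500.)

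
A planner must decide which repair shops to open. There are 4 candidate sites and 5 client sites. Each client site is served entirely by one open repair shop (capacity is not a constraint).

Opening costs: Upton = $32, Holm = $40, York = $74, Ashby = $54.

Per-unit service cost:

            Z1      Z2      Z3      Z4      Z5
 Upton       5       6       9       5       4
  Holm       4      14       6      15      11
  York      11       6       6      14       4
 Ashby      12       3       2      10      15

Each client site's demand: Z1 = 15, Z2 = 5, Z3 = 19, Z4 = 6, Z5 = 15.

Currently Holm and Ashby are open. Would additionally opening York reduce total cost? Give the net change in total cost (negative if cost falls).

Current service cost with {Holm, Ashby}: 338.
Adding York: each client site re-picks its cheapest; new service cost 233, saving 105.
Extra fixed cost: 74. Net change = 74 − 105 = -31.
(Totals: 432 → 401.)

Yes — net change −31 (cost falls by 31).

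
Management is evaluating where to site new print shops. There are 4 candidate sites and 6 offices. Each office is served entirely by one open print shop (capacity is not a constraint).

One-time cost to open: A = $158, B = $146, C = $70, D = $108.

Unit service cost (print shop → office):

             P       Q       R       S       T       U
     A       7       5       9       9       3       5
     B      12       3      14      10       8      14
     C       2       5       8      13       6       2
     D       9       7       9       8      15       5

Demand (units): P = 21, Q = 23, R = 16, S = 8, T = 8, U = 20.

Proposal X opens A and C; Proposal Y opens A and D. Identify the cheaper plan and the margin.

Proposal X: {A, C}: P→C 2·21=42, Q→A 5·23=115, R→C 8·16=128, S→A 9·8=72, T→A 3·8=24, U→C 2·20=40. Service 421; fixed 228; total 649.
Proposal Y: {A, D}: P→A 7·21=147, Q→A 5·23=115, R→A 9·16=144, S→D 8·8=64, T→A 3·8=24, U→A 5·20=100. Service 594; fixed 266; total 860.
Difference: |649 − 860| = 211.

Proposal X is cheaper by 211.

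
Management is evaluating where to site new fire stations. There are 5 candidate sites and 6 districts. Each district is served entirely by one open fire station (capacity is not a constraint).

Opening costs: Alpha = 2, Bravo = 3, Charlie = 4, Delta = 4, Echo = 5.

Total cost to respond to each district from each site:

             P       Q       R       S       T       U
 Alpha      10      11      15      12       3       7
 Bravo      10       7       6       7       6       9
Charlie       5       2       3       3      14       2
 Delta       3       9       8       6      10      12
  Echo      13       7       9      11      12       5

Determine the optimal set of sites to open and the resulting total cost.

For any fixed open set, each district goes to its cheapest open site; total = fixed + service.
{Alpha, Charlie}: P→Charlie 5, Q→Charlie 2, R→Charlie 3, S→Charlie 3, T→Alpha 3, U→Charlie 2. Service 18; fixed 6; total 24.
{Alpha, Charlie, Delta}: service 16 + fixed 10 = 26
{Alpha, Bravo, Charlie}: P→Charlie 5, Q→Charlie 2, R→Charlie 3, S→Charlie 3, T→Alpha 3, U→Charlie 2. Service 18; fixed 9; total 27.
{Alpha, Bravo, Charlie, Delta, Echo}: service 16 + fixed 18 = 34
No other subset beats 24.

Open Alpha and Charlie; minimum total cost 24.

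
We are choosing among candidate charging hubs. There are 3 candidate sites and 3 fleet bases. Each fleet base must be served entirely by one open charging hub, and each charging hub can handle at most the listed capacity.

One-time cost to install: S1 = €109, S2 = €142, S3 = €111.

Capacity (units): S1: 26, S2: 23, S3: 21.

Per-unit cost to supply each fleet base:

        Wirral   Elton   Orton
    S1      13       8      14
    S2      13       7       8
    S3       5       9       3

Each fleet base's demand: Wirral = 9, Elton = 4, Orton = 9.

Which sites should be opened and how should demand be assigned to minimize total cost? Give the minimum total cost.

Minimum total cost: 324

Open {S1, S3}: Wirral→S3 5·9=45, Elton→S1 8·4=32, Orton→S3 3·9=27.
Loads: S1 carries 4/26, S3 carries 18/21. Service 104; fixed 220; total 324.
Next best feasible plan costs 353.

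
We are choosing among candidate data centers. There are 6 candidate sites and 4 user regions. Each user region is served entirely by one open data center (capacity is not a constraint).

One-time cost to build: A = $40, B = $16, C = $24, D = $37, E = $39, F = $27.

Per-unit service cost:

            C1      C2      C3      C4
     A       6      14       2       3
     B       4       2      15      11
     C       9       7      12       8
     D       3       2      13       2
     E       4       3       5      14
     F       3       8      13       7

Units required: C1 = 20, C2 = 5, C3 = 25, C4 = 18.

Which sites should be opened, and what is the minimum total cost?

For any fixed open set, each user region goes to its cheapest open site; total = fixed + service.
{A, D}: C1→D 3·20=60, C2→D 2·5=10, C3→A 2·25=50, C4→D 2·18=36. Service 156; fixed 77; total 233.
{A, B, D}: C1→D 3·20=60, C2→B 2·5=10, C3→A 2·25=50, C4→D 2·18=36. Service 156; fixed 93; total 249.
{A, B}: service 194 + fixed 56 = 250
{A, B, C, D, E, F}: C1→D 3·20=60, C2→B 2·5=10, C3→A 2·25=50, C4→D 2·18=36. Service 156; fixed 183; total 339.
No other subset beats 233.

Open A and D; minimum total cost 233.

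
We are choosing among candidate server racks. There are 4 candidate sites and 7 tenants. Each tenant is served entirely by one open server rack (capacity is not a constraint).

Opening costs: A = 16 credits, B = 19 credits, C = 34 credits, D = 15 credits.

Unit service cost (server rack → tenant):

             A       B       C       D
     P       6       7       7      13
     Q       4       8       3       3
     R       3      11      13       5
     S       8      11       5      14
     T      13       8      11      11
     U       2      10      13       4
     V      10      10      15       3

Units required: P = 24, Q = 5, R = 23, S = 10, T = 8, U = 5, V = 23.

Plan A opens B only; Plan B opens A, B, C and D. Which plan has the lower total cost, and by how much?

Plan B is cheaper by 429.

Plan A: {B}: P→B 7·24=168, Q→B 8·5=40, R→B 11·23=253, S→B 11·10=110, T→B 8·8=64, U→B 10·5=50, V→B 10·23=230. Service 915; fixed 19; total 934.
Plan B: {A, B, C, D}: P→A 6·24=144, Q→C 3·5=15, R→A 3·23=69, S→C 5·10=50, T→B 8·8=64, U→A 2·5=10, V→D 3·23=69. Service 421; fixed 84; total 505.
Difference: |934 − 505| = 429.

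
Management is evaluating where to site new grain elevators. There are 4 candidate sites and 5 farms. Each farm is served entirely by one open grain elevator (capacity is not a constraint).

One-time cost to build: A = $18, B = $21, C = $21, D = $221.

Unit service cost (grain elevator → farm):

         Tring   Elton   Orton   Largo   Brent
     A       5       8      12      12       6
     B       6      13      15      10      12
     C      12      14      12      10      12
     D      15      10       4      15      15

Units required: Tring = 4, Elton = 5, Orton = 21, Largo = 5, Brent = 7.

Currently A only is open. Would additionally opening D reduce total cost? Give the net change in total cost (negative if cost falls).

Current service cost with {A}: 414.
Adding D: each farm re-picks its cheapest; new service cost 246, saving 168.
Extra fixed cost: 221. Net change = 221 − 168 = 53.
(Totals: 432 → 485.)

No — net change +53 (cost rises by 53).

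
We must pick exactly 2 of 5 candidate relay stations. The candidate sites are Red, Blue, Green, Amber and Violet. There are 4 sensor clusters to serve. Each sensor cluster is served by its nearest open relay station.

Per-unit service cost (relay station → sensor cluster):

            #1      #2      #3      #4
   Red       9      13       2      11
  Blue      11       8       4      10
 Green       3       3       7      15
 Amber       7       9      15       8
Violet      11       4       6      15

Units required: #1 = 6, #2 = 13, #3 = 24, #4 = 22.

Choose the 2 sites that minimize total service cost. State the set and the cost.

With exactly 2 open, each sensor cluster uses its cheapest among the chosen.
{Red, Green}: #1→Green 3·6=18, #2→Green 3·13=39, #3→Red 2·24=48, #4→Red 11·22=242. Service cost 347.
{Blue, Green}: service cost 373
{Red, Amber}: service cost 383
Among all 10 size-2 choices, {Red, Green} is lowest.

Choose Red and Green; total service cost 347.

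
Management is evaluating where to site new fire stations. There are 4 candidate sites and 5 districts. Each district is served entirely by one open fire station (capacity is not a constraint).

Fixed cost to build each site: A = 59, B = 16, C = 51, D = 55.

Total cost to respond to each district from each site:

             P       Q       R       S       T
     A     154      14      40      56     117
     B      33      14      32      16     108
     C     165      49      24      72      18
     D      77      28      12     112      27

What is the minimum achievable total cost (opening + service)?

Minimum total cost: 172

For any fixed open set, each district goes to its cheapest open site; total = fixed + service.
{B, C}: P→B 33, Q→B 14, R→C 24, S→B 16, T→C 18. Service 105; fixed 67; total 172.
{B, D}: service 102 + fixed 71 = 173
{B, C, D}: P→B 33, Q→B 14, R→D 12, S→B 16, T→C 18. Service 93; fixed 122; total 215.
{A, B, C, D}: P→B 33, Q→A 14, R→D 12, S→B 16, T→C 18. Service 93; fixed 181; total 274.
No other subset beats 172.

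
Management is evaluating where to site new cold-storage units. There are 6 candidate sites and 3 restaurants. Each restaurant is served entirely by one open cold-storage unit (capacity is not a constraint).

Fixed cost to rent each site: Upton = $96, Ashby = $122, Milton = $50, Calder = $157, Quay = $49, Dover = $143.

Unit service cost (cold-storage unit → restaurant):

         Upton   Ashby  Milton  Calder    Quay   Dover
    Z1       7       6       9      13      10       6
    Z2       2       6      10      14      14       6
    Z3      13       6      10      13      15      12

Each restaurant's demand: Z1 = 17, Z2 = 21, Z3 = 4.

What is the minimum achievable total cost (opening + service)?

Minimum total cost: 309

For any fixed open set, each restaurant goes to its cheapest open site; total = fixed + service.
{Upton}: Z1→Upton 7·17=119, Z2→Upton 2·21=42, Z3→Upton 13·4=52. Service 213; fixed 96; total 309.
{Upton, Milton}: Z1→Upton 7·17=119, Z2→Upton 2·21=42, Z3→Milton 10·4=40. Service 201; fixed 146; total 347.
{Upton, Quay}: Z1→Upton 7·17=119, Z2→Upton 2·21=42, Z3→Upton 13·4=52. Service 213; fixed 145; total 358.
{Upton, Ashby, Milton, Calder, Quay, Dover}: service 168 + fixed 617 = 785
No other subset beats 309.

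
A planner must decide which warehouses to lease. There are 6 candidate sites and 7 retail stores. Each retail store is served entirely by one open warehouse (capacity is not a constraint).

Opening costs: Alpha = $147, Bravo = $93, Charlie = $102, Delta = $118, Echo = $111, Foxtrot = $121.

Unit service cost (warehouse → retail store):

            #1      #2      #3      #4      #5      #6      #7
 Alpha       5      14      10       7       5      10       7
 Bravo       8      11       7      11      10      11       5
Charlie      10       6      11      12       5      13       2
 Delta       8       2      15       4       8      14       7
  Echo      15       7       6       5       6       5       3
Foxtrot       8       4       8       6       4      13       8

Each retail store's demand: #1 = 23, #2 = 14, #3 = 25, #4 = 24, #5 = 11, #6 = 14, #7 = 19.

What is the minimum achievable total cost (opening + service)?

Minimum total cost: 880

For any fixed open set, each retail store goes to its cheapest open site; total = fixed + service.
{Delta, Echo}: #1→Delta 8·23=184, #2→Delta 2·14=28, #3→Echo 6·25=150, #4→Delta 4·24=96, #5→Echo 6·11=66, #6→Echo 5·14=70, #7→Echo 3·19=57. Service 651; fixed 229; total 880.
{Echo, Foxtrot}: service 681 + fixed 232 = 913
{Alpha, Echo}: service 665 + fixed 258 = 923
{Alpha, Bravo, Charlie, Delta, Echo, Foxtrot}: service 541 + fixed 692 = 1233
No other subset beats 880.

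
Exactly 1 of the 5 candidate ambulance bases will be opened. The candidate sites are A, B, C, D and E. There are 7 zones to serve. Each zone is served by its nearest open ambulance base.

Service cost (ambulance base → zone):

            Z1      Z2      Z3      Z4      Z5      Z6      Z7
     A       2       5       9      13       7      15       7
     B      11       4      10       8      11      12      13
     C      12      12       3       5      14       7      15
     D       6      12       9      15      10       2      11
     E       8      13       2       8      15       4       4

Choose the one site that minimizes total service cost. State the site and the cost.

With exactly 1 open, each zone uses its cheapest among the chosen.
{E}: Z1→E 8, Z2→E 13, Z3→E 2, Z4→E 8, Z5→E 15, Z6→E 4, Z7→E 4. Service cost 54.
{A}: service cost 58
{D}: service cost 65
Among all 5 size-1 choices, {E} is lowest.

Choose E only; total service cost 54.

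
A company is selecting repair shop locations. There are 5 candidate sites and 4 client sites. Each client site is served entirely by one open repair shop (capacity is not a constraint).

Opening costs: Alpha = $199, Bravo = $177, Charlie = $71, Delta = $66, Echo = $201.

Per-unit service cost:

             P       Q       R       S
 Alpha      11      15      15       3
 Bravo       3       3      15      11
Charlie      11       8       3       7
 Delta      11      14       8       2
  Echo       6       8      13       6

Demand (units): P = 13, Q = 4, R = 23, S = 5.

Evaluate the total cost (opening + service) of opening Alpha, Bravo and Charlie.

Total cost: 582

Each client site is assigned to its cheapest site among the open ones.
{Alpha, Bravo, Charlie}: P→Bravo 3·13=39, Q→Bravo 3·4=12, R→Charlie 3·23=69, S→Alpha 3·5=15. Service 135; fixed 447; total 582.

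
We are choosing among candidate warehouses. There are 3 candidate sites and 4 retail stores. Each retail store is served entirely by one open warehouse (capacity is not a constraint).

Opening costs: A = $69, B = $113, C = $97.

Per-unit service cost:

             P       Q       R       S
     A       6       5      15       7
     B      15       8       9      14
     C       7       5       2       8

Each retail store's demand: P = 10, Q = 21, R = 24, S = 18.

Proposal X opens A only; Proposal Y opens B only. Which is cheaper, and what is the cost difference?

Proposal X is cheaper by 179.

Proposal X: {A}: P→A 6·10=60, Q→A 5·21=105, R→A 15·24=360, S→A 7·18=126. Service 651; fixed 69; total 720.
Proposal Y: {B}: P→B 15·10=150, Q→B 8·21=168, R→B 9·24=216, S→B 14·18=252. Service 786; fixed 113; total 899.
Difference: |720 − 899| = 179.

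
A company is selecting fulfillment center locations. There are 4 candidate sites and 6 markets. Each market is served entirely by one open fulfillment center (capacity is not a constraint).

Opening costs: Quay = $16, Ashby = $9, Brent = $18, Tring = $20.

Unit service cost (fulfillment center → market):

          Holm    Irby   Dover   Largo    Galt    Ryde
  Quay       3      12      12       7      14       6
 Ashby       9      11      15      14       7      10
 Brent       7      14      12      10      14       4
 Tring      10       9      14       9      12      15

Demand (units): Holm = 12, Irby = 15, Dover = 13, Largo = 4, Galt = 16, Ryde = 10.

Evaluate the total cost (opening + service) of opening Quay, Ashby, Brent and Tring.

Each market is assigned to its cheapest site among the open ones.
{Quay, Ashby, Brent, Tring}: Holm→Quay 3·12=36, Irby→Tring 9·15=135, Dover→Quay 12·13=156, Largo→Quay 7·4=28, Galt→Ashby 7·16=112, Ryde→Brent 4·10=40. Service 507; fixed 63; total 570.

Total cost: 570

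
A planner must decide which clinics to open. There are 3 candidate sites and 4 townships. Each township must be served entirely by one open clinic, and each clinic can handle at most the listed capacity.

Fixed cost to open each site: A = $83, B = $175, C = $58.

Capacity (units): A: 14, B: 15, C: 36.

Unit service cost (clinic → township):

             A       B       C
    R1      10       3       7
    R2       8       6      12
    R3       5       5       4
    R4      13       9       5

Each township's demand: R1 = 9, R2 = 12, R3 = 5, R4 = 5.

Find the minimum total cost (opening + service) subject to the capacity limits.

Minimum total cost: 310

Open {C}: R1→C 7·9=63, R2→C 12·12=144, R3→C 4·5=20, R4→C 5·5=25.
Loads: C carries 31/36. Service 252; fixed 58; total 310.
Next best feasible plan costs 345.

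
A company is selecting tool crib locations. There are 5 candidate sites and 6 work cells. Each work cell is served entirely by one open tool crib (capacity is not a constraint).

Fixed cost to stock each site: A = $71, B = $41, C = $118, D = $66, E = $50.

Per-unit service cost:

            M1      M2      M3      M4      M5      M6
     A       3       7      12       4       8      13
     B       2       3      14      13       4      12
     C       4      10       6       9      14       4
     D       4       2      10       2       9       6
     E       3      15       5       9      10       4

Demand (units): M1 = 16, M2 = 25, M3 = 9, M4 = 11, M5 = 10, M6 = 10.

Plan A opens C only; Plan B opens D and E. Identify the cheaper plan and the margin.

Plan A: {C}: M1→C 4·16=64, M2→C 10·25=250, M3→C 6·9=54, M4→C 9·11=99, M5→C 14·10=140, M6→C 4·10=40. Service 647; fixed 118; total 765.
Plan B: {D, E}: M1→E 3·16=48, M2→D 2·25=50, M3→E 5·9=45, M4→D 2·11=22, M5→D 9·10=90, M6→E 4·10=40. Service 295; fixed 116; total 411.
Difference: |765 − 411| = 354.

Plan B is cheaper by 354.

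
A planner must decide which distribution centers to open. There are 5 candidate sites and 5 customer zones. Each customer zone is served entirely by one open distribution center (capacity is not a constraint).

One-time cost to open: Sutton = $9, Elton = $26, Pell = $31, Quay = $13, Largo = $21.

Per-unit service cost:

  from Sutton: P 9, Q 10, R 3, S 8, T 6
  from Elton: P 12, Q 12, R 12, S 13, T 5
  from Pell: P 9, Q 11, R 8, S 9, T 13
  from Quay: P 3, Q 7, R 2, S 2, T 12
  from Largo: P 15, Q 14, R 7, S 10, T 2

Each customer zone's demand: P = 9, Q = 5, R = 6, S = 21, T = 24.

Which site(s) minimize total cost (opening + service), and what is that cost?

Open Quay and Largo; minimum total cost 198.

For any fixed open set, each customer zone goes to its cheapest open site; total = fixed + service.
{Quay, Largo}: P→Quay 3·9=27, Q→Quay 7·5=35, R→Quay 2·6=12, S→Quay 2·21=42, T→Largo 2·24=48. Service 164; fixed 34; total 198.
{Sutton, Quay, Largo}: service 164 + fixed 43 = 207
{Elton, Quay, Largo}: service 164 + fixed 60 = 224
{Sutton, Elton, Pell, Quay, Largo}: service 164 + fixed 100 = 264
No other subset beats 198.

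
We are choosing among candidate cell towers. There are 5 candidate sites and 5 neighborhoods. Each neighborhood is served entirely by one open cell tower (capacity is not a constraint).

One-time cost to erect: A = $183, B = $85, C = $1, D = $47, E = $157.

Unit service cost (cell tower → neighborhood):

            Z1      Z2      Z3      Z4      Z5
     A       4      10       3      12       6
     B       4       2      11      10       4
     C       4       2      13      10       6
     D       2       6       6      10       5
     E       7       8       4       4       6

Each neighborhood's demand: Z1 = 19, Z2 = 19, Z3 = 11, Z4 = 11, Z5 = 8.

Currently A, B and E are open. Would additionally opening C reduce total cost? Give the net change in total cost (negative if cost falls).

Current service cost with {A, B, E}: 223.
Adding C: each neighborhood re-picks its cheapest; new service cost 223, saving 0.
Extra fixed cost: 1. Net change = 1 − 0 = 1.
(Totals: 648 → 649.)

No — net change +1 (cost rises by 1).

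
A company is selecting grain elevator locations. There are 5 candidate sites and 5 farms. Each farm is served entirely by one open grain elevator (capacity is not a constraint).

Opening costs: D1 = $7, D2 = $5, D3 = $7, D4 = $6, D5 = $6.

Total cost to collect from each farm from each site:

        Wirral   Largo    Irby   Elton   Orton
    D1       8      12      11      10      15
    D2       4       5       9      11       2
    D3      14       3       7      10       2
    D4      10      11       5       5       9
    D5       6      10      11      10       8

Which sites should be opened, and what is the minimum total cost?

For any fixed open set, each farm goes to its cheapest open site; total = fixed + service.
{D2, D4}: Wirral→D2 4, Largo→D2 5, Irby→D4 5, Elton→D4 5, Orton→D2 2. Service 21; fixed 11; total 32.
{D2}: Wirral→D2 4, Largo→D2 5, Irby→D2 9, Elton→D2 11, Orton→D2 2. Service 31; fixed 5; total 36.
{D2, D3, D4}: Wirral→D2 4, Largo→D3 3, Irby→D4 5, Elton→D4 5, Orton→D2 2. Service 19; fixed 18; total 37.
{D1, D2, D3, D4, D5}: service 19 + fixed 31 = 50
No other subset beats 32.

Open D2 and D4; minimum total cost 32.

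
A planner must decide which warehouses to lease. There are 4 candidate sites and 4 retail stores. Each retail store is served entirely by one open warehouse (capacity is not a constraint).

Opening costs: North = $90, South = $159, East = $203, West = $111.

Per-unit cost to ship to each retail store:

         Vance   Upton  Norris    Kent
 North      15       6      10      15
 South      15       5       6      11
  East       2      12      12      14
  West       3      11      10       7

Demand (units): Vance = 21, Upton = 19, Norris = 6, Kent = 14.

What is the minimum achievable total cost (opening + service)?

Minimum total cost: 536

For any fixed open set, each retail store goes to its cheapest open site; total = fixed + service.
{North, West}: Vance→West 3·21=63, Upton→North 6·19=114, Norris→North 10·6=60, Kent→West 7·14=98. Service 335; fixed 201; total 536.
{West}: Vance→West 3·21=63, Upton→West 11·19=209, Norris→West 10·6=60, Kent→West 7·14=98. Service 430; fixed 111; total 541.
{South, West}: Vance→West 3·21=63, Upton→South 5·19=95, Norris→South 6·6=36, Kent→West 7·14=98. Service 292; fixed 270; total 562.
{North, South, East, West}: Vance→East 2·21=42, Upton→South 5·19=95, Norris→South 6·6=36, Kent→West 7·14=98. Service 271; fixed 563; total 834.
(All 15 nonempty subsets were checked; North and West is lowest.)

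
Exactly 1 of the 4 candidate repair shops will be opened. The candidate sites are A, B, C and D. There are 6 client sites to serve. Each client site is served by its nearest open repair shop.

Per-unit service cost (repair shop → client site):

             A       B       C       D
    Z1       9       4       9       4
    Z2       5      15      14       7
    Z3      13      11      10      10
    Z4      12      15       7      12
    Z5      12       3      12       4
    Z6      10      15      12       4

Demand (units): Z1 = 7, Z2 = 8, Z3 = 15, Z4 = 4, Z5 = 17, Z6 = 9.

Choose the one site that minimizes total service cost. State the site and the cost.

With exactly 1 open, each client site uses its cheapest among the chosen.
{D}: Z1→D 4·7=28, Z2→D 7·8=56, Z3→D 10·15=150, Z4→D 12·4=48, Z5→D 4·17=68, Z6→D 4·9=36. Service cost 386.
{B}: service cost 559
{A}: service cost 640
Among all 4 size-1 choices, {D} is lowest.

Choose D only; total service cost 386.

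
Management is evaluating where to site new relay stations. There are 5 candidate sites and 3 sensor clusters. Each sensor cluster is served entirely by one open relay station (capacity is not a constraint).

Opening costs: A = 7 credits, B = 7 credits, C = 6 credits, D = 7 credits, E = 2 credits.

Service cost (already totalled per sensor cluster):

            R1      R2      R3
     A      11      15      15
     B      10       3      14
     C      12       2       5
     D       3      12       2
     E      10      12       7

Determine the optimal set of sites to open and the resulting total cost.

Open C and D; minimum total cost 20.

For any fixed open set, each sensor cluster goes to its cheapest open site; total = fixed + service.
{C, D}: R1→D 3, R2→C 2, R3→D 2. Service 7; fixed 13; total 20.
{B, D}: service 8 + fixed 14 = 22
{C, D, E}: R1→D 3, R2→C 2, R3→D 2. Service 7; fixed 15; total 22.
{A, B, C, D, E}: R1→D 3, R2→C 2, R3→D 2. Service 7; fixed 29; total 36.
No other subset beats 20.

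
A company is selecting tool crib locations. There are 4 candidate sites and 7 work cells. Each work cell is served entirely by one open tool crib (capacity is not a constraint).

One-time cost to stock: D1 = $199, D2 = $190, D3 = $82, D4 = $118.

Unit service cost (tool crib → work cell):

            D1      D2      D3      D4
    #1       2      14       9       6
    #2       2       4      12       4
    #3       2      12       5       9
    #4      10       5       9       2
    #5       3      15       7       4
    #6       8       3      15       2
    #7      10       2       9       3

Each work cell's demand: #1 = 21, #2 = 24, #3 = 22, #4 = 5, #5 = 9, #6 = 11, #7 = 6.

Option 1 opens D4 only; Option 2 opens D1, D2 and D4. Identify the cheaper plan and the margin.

Option 1 is cheaper by 88.

Option 1: {D4}: #1→D4 6·21=126, #2→D4 4·24=96, #3→D4 9·22=198, #4→D4 2·5=10, #5→D4 4·9=36, #6→D4 2·11=22, #7→D4 3·6=18. Service 506; fixed 118; total 624.
Option 2: {D1, D2, D4}: #1→D1 2·21=42, #2→D1 2·24=48, #3→D1 2·22=44, #4→D4 2·5=10, #5→D1 3·9=27, #6→D4 2·11=22, #7→D2 2·6=12. Service 205; fixed 507; total 712.
Difference: |624 − 712| = 88.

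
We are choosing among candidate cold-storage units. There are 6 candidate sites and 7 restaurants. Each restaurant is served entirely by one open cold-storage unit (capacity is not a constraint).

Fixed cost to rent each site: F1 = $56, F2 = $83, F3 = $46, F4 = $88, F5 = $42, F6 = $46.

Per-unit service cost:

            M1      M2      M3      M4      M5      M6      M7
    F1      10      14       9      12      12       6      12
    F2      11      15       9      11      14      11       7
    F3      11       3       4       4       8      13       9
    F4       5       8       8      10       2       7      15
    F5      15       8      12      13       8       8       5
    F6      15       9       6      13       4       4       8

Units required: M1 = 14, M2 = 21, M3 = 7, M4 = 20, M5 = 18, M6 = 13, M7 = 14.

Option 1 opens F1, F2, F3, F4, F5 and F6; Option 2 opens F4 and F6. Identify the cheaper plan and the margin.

Option 1 is cheaper by 54.

Option 1: {F1, F2, F3, F4, F5, F6}: M1→F4 5·14=70, M2→F3 3·21=63, M3→F3 4·7=28, M4→F3 4·20=80, M5→F4 2·18=36, M6→F6 4·13=52, M7→F5 5·14=70. Service 399; fixed 361; total 760.
Option 2: {F4, F6}: M1→F4 5·14=70, M2→F4 8·21=168, M3→F6 6·7=42, M4→F4 10·20=200, M5→F4 2·18=36, M6→F6 4·13=52, M7→F6 8·14=112. Service 680; fixed 134; total 814.
Difference: |760 − 814| = 54.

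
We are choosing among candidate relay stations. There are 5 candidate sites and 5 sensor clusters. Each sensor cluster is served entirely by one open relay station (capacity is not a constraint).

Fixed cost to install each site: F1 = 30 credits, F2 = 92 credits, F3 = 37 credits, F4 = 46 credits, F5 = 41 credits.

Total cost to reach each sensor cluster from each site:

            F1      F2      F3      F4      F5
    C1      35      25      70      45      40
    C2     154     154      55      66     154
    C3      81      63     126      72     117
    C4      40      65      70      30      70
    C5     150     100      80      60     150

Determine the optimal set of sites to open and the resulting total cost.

For any fixed open set, each sensor cluster goes to its cheapest open site; total = fixed + service.
{F4}: C1→F4 45, C2→F4 66, C3→F4 72, C4→F4 30, C5→F4 60. Service 273; fixed 46; total 319.
{F1, F4}: C1→F1 35, C2→F4 66, C3→F4 72, C4→F4 30, C5→F4 60. Service 263; fixed 76; total 339.
{F3, F4}: service 262 + fixed 83 = 345
{F1, F2, F3, F4, F5}: service 233 + fixed 246 = 479
No other subset beats 319.

Open F4 only; minimum total cost 319.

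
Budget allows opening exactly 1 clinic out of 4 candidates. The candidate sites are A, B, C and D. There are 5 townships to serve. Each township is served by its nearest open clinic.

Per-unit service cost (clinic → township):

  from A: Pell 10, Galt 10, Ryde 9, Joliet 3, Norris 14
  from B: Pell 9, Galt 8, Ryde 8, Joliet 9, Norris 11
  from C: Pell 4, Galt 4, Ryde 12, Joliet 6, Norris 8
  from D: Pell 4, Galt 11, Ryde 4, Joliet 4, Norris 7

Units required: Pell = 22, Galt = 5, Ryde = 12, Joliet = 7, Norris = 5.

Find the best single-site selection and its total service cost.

With exactly 1 open, each township uses its cheapest among the chosen.
{D}: Pell→D 4·22=88, Galt→D 11·5=55, Ryde→D 4·12=48, Joliet→D 4·7=28, Norris→D 7·5=35. Service cost 254.
{C}: service cost 334
{B}: service cost 452
Among all 4 size-1 choices, {D} is lowest.

Choose D only; total service cost 254.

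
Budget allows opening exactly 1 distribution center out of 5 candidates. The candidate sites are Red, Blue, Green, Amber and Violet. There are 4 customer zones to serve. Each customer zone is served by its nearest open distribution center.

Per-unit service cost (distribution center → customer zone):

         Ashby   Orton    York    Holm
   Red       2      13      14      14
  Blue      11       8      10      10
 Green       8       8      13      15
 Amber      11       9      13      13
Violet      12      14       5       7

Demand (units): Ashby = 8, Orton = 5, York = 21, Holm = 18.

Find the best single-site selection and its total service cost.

With exactly 1 open, each customer zone uses its cheapest among the chosen.
{Violet}: Ashby→Violet 12·8=96, Orton→Violet 14·5=70, York→Violet 5·21=105, Holm→Violet 7·18=126. Service cost 397.
{Blue}: service cost 518
{Red}: service cost 627
Among all 5 size-1 choices, {Violet} is lowest.

Choose Violet only; total service cost 397.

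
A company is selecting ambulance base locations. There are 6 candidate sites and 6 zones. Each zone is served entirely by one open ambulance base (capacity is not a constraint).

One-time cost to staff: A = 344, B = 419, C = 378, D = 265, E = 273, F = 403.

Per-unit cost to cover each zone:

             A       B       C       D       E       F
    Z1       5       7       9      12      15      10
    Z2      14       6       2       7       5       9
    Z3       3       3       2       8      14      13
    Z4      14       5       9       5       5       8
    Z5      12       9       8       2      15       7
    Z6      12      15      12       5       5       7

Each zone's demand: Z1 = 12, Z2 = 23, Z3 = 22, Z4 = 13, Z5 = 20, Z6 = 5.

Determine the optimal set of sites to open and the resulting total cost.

For any fixed open set, each zone goes to its cheapest open site; total = fixed + service.
{D}: Z1→D 12·12=144, Z2→D 7·23=161, Z3→D 8·22=176, Z4→D 5·13=65, Z5→D 2·20=40, Z6→D 5·5=25. Service 611; fixed 265; total 876.
{C}: Z1→C 9·12=108, Z2→C 2·23=46, Z3→C 2·22=44, Z4→C 9·13=117, Z5→C 8·20=160, Z6→C 12·5=60. Service 535; fixed 378; total 913.
{C, D}: Z1→C 9·12=108, Z2→C 2·23=46, Z3→C 2·22=44, Z4→D 5·13=65, Z5→D 2·20=40, Z6→D 5·5=25. Service 328; fixed 643; total 971.
{A, B, C, D, E, F}: Z1→A 5·12=60, Z2→C 2·23=46, Z3→C 2·22=44, Z4→B 5·13=65, Z5→D 2·20=40, Z6→D 5·5=25. Service 280; fixed 2082; total 2362.
No other subset beats 876.

Open D only; minimum total cost 876.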